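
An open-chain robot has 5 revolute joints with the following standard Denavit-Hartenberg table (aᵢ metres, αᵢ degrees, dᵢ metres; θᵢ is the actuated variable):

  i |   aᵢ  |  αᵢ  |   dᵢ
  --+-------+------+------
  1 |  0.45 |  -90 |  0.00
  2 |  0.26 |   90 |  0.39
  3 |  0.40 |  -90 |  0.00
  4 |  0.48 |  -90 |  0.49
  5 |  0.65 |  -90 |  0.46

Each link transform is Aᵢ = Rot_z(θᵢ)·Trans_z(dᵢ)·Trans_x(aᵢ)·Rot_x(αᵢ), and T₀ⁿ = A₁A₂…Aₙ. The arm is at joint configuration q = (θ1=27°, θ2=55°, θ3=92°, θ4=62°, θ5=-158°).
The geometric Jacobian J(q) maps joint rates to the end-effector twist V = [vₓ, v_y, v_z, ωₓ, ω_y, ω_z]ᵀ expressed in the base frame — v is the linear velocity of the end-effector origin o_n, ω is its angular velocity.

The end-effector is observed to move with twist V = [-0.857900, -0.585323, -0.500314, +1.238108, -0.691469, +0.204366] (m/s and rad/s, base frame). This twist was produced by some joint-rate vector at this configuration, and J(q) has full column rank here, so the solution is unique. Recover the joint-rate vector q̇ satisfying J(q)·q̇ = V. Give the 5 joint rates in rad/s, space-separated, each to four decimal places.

o_n = [-0.0547, 0.3096, 0.3239]
J₁: ẑ×o_n = [-0.3096, -0.0547, 0.0000], ω = ẑ
J2: z=[-0.4540, 0.8910, 0.0000] o=[0.4010, 0.2043, 0.0000] → [0.2886, 0.1471, 0.3582, -0.4540, 0.8910, 0.0000]
J3: z=[0.7299, 0.3719, 0.5736] o=[0.3568, 0.6195, -0.2130] → [0.3774, -0.6279, -0.0732, 0.7299, 0.3719, 0.5736]
J4: z=[-0.4949, -0.2913, 0.8187] o=[0.1682, 0.9720, -0.2015] → [0.3892, 0.0776, 0.2629, -0.4949, -0.2913, 0.8187]
J5: z=[0.0737, -0.9528, -0.2945] o=[-0.4899, 0.8703, -0.0371] → [-0.5091, -0.1548, 0.3733, 0.0737, -0.9528, -0.2945]
q̇ = J⁺·V = [0.7880, -0.9430, 0.4540, -0.9220, 0.3030]

0.7880 -0.9430 0.4540 -0.9220 0.3030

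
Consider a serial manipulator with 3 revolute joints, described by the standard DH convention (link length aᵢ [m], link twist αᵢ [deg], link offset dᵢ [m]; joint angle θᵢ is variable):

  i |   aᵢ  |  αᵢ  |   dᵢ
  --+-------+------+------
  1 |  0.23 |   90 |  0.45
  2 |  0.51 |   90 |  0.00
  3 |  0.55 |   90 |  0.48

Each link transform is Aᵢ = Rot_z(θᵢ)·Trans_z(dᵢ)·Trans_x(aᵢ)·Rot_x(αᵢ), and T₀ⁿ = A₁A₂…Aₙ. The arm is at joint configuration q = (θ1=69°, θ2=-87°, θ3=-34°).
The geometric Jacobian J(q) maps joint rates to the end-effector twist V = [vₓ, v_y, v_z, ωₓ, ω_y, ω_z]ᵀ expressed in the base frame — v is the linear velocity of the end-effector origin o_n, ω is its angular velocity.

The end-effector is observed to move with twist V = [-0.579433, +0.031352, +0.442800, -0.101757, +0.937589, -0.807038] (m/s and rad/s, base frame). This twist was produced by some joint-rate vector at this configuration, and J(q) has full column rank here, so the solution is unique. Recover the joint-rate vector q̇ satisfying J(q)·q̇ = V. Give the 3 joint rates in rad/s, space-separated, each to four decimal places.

o_n = [-0.3584, -0.0754, -0.5398]
J₁: ẑ×o_n = [0.0754, -0.3584, 0.0000], ω = ẑ
J2: z=[0.9336, -0.3584, 0.0000] o=[0.0824, 0.2147, 0.4500] → [0.3547, 0.9240, -0.4288, 0.9336, -0.3584, 0.0000]
J3: z=[-0.3579, -0.9323, -0.0523] o=[0.0920, 0.2396, -0.0593] → [0.4315, -0.1484, -0.3071, -0.3579, -0.9323, -0.0523]
q̇ = J⁺·V = [-0.8510, -0.4310, -0.8400]

-0.8510 -0.4310 -0.8400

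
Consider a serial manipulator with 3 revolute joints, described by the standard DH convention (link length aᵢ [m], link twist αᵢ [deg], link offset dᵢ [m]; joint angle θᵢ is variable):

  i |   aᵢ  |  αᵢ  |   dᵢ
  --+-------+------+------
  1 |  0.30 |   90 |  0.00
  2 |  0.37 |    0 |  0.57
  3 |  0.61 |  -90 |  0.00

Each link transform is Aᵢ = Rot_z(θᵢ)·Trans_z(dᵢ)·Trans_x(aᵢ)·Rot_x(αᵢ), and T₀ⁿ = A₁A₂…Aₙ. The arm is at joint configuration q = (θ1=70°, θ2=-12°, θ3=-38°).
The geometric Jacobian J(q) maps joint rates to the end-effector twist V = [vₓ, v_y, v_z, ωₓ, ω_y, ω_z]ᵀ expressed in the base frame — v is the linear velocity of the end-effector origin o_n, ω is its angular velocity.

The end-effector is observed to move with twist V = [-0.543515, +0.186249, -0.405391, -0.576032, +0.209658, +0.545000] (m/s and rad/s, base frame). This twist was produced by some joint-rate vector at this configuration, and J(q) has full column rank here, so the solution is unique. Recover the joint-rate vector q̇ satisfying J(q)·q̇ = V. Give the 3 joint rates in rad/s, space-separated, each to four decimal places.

0.5450 -0.4560 -0.1570

o_n = [0.8961, 0.7955, -0.5442]
J₁: ẑ×o_n = [-0.7955, 0.8961, 0.0000], ω = ẑ
J2: z=[0.9397, -0.3420, 0.0000] o=[0.1026, 0.2819, 0.0000] → [0.1861, 0.5114, 0.7540, 0.9397, -0.3420, 0.0000]
J3: z=[0.9397, -0.3420, 0.0000] o=[0.7620, 0.4270, -0.0769] → [0.1598, 0.4391, 0.3921, 0.9397, -0.3420, 0.0000]
q̇ = J⁺·V = [0.5450, -0.4560, -0.1570]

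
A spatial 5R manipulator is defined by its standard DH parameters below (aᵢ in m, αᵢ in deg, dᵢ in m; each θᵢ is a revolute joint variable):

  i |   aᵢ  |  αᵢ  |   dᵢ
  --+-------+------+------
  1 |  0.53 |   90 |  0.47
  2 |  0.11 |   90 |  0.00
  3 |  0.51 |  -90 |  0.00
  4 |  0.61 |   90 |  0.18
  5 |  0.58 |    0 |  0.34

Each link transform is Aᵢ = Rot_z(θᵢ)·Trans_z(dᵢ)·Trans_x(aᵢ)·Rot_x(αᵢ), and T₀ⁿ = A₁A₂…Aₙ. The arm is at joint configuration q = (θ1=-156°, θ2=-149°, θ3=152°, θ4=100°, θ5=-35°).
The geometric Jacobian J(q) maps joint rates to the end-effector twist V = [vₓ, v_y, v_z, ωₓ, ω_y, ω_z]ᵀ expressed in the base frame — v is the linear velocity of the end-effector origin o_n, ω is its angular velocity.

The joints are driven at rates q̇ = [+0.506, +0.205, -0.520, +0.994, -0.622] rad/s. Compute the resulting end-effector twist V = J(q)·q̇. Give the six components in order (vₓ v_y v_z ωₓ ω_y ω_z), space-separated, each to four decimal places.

o_n = [-1.5065, -0.1859, -0.2917]
J₁: ẑ×o_n = [0.1859, -1.5065, 0.0000], ω = ẑ
J2: z=[-0.4067, 0.9135, 0.0000] o=[-0.4842, -0.2156, 0.4700] → [-0.6958, -0.3098, 0.9219, -0.4067, 0.9135, 0.0000]
J3: z=[0.4705, 0.2095, 0.8572] o=[-0.3980, -0.1772, 0.4133] → [-0.1403, -0.6184, 0.2281, 0.4705, 0.2095, 0.8572]
J4: z=[-0.0085, -0.9703, 0.2418] o=[-0.8480, -0.1155, 0.6453] → [0.9261, -0.1672, -0.6383, -0.0085, -0.9703, 0.2418]
J5: z=[-0.9507, 0.0828, 0.2990] o=[-1.0388, -0.4288, 0.1257] → [-0.1072, -0.5366, -0.1922, -0.9507, 0.0828, 0.2990]
V = J·q̇ = [1.0116, -0.3366, -0.4446, 0.2548, -0.9376, 0.1146]

1.0116 -0.3366 -0.4446 0.2548 -0.9376 0.1146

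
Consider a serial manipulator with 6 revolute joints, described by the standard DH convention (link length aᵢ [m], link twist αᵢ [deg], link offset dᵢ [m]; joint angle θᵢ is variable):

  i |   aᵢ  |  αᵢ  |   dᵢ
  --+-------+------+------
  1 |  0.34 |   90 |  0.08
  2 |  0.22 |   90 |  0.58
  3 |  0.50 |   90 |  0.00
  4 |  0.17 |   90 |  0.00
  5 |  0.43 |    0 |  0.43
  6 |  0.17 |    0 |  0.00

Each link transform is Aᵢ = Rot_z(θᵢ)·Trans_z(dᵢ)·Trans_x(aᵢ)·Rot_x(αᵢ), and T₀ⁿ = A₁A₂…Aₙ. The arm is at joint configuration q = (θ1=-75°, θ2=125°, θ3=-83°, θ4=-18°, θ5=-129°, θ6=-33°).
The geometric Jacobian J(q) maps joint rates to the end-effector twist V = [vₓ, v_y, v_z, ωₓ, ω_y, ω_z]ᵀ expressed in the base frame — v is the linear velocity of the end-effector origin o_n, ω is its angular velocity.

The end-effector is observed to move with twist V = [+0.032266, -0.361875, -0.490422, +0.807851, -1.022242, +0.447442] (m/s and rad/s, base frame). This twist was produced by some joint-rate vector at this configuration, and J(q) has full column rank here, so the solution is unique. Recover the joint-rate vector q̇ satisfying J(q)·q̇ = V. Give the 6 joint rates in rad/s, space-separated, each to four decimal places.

o_n = [-0.5662, 0.1414, 0.3983]
J₁: ẑ×o_n = [-0.1414, -0.5662, 0.0000], ω = ẑ
J2: z=[-0.9659, -0.2588, 0.0000] o=[0.0880, -0.3284, 0.0800] → [-0.0824, 0.3074, -0.6232, -0.9659, -0.2588, 0.0000]
J3: z=[0.2120, -0.7912, 0.5736] o=[-0.5049, -0.3566, 0.2602] → [-0.3949, -0.0645, 0.0571, 0.2120, -0.7912, 0.5736]
J4: z=[0.2651, -0.5184, -0.8130] o=[-0.0346, -0.1944, 0.3101] → [0.2274, 0.4089, -0.1866, 0.2651, -0.5184, -0.8130]
J5: z=[-0.4923, 0.6523, -0.5764] o=[0.1064, -0.1004, 0.2961] → [0.2060, 0.4379, 0.3196, -0.4923, 0.6523, -0.5764]
J6: z=[-0.4923, 0.6523, -0.5764] o=[-0.4183, 0.2036, 0.3423] → [0.0007, 0.1129, 0.1271, -0.4923, 0.6523, -0.5764]
q̇ = J⁺·V = [0.3510, -0.0050, -0.2970, 0.6650, -0.9060, -0.4950]

0.3510 -0.0050 -0.2970 0.6650 -0.9060 -0.4950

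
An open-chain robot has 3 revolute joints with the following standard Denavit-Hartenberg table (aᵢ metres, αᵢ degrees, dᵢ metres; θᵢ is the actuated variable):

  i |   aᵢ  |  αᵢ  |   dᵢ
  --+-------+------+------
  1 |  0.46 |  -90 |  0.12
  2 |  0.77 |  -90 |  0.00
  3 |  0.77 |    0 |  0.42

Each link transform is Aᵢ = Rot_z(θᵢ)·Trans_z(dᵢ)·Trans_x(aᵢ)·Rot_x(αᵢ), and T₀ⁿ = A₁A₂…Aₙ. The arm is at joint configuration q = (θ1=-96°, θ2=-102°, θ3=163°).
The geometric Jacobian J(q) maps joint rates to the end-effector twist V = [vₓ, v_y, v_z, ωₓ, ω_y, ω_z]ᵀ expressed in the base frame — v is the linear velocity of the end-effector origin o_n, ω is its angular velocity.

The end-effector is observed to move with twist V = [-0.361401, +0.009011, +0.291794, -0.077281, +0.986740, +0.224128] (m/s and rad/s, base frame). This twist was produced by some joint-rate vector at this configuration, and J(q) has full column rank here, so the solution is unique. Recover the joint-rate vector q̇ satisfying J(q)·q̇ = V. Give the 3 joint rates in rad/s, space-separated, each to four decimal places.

o_n = [-0.3142, -0.8356, 0.2402]
J₁: ẑ×o_n = [0.8356, -0.3142, 0.0000], ω = ẑ
J2: z=[0.9945, -0.1045, 0.0000] o=[-0.0481, -0.4575, 0.1200] → [-0.0126, -0.1196, -0.4038, 0.9945, -0.1045, 0.0000]
J3: z=[-0.1022, -0.9728, 0.2079] o=[-0.0313, -0.2983, 0.8732] → [0.7274, -0.1235, -0.2202, -0.1022, -0.9728, 0.2079]
q̇ = J⁺·V = [0.4310, -0.1800, -0.9950]

0.4310 -0.1800 -0.9950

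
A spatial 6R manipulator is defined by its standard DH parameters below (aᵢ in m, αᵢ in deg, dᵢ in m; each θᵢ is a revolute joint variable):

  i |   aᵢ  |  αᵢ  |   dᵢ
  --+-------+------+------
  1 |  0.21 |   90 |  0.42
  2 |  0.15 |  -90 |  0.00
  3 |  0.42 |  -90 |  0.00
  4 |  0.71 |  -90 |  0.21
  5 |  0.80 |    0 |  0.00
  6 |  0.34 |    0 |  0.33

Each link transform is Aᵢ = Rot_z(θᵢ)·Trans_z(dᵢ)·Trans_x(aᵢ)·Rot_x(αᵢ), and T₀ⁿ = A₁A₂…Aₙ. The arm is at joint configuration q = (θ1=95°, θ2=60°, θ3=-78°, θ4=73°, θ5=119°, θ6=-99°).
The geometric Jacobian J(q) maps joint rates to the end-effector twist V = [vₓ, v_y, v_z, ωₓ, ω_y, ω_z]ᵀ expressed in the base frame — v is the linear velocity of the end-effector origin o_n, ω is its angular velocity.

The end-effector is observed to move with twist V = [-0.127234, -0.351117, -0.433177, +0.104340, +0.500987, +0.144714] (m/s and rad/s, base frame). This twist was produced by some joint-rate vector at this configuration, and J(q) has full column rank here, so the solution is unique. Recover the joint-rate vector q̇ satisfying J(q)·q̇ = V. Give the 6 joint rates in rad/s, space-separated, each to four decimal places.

o_n = [0.3548, 0.6674, -0.2659]
J₁: ẑ×o_n = [-0.6674, 0.3548, 0.0000], ω = ẑ
J2: z=[0.9962, 0.0872, 0.0000] o=[-0.0183, 0.2092, 0.4200] → [-0.0598, 0.6833, 0.4239, 0.9962, 0.0872, 0.0000]
J3: z=[0.0755, -0.8627, 0.5000] o=[-0.0248, 0.2839, 0.5499] → [0.5121, 0.2514, 0.3565, 0.0755, -0.8627, 0.5000]
J4: z=[-0.2497, 0.4691, 0.8471] o=[0.3806, 0.3632, 0.6255] → [-0.6758, -0.2445, -0.0639, -0.2497, 0.4691, 0.8471]
J5: z=[-0.9453, 0.0717, -0.3184] o=[0.4773, 1.0867, 0.5013] → [-0.1885, -0.6862, 0.4051, -0.9453, 0.0717, -0.3184]
J6: z=[-0.9453, 0.0717, -0.3184] o=[0.5706, 0.4171, 0.0736] → [0.0554, -0.2522, -0.2212, -0.9453, 0.0717, -0.3184]
q̇ = J⁺·V = [-0.6700, -0.3660, -0.2310, 0.8230, -0.4870, -0.2450]

-0.6700 -0.3660 -0.2310 0.8230 -0.4870 -0.2450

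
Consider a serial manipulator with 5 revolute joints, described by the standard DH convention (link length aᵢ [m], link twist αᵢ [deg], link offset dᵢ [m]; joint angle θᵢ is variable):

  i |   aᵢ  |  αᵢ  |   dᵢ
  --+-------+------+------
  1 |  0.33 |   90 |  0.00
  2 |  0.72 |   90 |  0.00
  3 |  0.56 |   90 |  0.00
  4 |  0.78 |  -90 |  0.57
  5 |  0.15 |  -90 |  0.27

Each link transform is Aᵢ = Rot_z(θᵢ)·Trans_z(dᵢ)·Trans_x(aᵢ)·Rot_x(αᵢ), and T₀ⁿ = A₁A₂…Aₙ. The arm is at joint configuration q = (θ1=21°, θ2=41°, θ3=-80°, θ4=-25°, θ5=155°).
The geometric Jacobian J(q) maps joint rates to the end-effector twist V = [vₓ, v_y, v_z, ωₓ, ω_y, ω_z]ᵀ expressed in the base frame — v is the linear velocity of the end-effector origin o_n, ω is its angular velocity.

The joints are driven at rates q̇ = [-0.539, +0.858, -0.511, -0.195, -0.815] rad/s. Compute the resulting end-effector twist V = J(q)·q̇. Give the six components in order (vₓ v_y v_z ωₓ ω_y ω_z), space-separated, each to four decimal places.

o_n = [0.1255, 1.4692, 0.3091]
J₁: ẑ×o_n = [-1.4692, 0.1255, 0.0000], ω = ẑ
J2: z=[0.3584, -0.9336, 0.0000] o=[0.3081, 0.1183, 0.0000] → [-0.2886, -0.1108, 0.3137, 0.3584, -0.9336, 0.0000]
J3: z=[0.6125, 0.2351, -0.7547] o=[0.8154, 0.3130, 0.4724] → [0.8342, 0.6207, 0.8704, 0.6125, 0.2351, -0.7547]
J4: z=[-0.7561, -0.1042, -0.6461] o=[0.6863, 0.8542, 0.5362] → [0.4211, 0.1906, -0.5235, -0.7561, -0.1042, -0.6461]
J5: z=[0.4577, 0.6215, -0.6359] o=[-0.1096, 1.4004, 0.4972] → [-0.0731, -0.0634, -0.1146, 0.4577, 0.6215, -0.6359]
V = J·q̇ = [0.0955, -0.4653, 0.0198, -0.2310, -1.4073, 0.4909]

0.0955 -0.4653 0.0198 -0.2310 -1.4073 0.4909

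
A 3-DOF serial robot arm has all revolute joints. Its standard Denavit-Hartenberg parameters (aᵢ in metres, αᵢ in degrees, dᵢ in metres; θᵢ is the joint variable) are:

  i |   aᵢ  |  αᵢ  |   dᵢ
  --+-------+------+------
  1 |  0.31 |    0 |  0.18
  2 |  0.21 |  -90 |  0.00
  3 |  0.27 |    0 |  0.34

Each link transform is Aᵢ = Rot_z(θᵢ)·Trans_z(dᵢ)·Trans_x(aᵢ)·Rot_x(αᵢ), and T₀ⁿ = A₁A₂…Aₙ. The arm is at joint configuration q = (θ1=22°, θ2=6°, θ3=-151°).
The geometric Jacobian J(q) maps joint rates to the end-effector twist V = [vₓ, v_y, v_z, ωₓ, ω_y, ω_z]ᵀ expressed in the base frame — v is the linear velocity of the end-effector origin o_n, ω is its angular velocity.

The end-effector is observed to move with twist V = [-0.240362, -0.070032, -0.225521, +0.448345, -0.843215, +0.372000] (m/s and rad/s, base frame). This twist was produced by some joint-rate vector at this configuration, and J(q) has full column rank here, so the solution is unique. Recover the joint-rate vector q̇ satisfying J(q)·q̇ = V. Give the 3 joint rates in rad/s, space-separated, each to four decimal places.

0.1970 0.1750 -0.9550

o_n = [0.1047, 0.4041, 0.3109]
J₁: ẑ×o_n = [-0.4041, 0.1047, 0.0000], ω = ẑ
J2: z=[0.0000, 0.0000, 1.0000] o=[0.2874, 0.1161, 0.1800] → [-0.2879, -0.1827, 0.0000, 0.0000, 0.0000, 1.0000]
J3: z=[-0.4695, 0.8829, 0.0000] o=[0.4728, 0.2147, 0.1800] → [0.1156, 0.0615, 0.2361, -0.4695, 0.8829, 0.0000]
q̇ = J⁺·V = [0.1970, 0.1750, -0.9550]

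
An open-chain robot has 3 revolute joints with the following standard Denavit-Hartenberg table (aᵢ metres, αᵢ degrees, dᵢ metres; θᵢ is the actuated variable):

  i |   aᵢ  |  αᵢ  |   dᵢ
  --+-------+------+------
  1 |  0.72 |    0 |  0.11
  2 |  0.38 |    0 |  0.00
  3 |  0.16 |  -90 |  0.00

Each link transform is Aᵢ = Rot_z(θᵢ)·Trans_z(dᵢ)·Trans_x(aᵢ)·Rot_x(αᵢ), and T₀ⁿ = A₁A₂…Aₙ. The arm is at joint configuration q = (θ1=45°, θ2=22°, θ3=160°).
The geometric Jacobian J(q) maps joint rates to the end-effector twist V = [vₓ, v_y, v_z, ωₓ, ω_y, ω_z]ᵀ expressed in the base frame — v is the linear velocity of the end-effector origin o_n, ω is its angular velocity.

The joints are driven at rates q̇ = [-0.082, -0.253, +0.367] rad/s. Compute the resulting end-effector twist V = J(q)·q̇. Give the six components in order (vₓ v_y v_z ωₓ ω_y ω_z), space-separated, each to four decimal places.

o_n = [0.5485, 0.7419, 0.1100]
J₁: ẑ×o_n = [-0.7419, 0.5485, 0.0000], ω = ẑ
J2: z=[0.0000, 0.0000, 1.0000] o=[0.5091, 0.5091, 0.1100] → [-0.2328, 0.0394, 0.0000, 0.0000, 0.0000, 1.0000]
J3: z=[0.0000, 0.0000, 1.0000] o=[0.6576, 0.8589, 0.1100] → [0.1170, -0.1091, 0.0000, 0.0000, 0.0000, 1.0000]
V = J·q̇ = [0.1627, -0.0950, 0.0000, 0.0000, 0.0000, 0.0320]

0.1627 -0.0950 0.0000 0.0000 0.0000 0.0320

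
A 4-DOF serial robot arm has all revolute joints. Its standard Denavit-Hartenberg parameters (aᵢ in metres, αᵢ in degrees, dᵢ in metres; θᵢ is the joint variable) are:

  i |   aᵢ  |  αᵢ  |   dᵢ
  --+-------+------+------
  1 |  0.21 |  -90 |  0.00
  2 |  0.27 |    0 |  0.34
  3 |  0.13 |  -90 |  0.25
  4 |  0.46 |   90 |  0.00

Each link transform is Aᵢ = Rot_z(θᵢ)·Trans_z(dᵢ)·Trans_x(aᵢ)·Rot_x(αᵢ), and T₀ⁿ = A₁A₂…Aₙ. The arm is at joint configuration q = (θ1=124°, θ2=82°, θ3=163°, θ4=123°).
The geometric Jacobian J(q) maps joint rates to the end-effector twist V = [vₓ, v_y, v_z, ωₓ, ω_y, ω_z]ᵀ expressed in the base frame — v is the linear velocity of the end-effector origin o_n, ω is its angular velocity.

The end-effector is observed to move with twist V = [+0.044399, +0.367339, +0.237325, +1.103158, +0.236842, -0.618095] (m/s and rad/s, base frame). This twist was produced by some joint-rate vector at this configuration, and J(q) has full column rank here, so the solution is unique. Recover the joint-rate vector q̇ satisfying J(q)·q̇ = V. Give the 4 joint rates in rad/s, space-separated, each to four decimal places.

-0.4220 -0.5790 -0.4680 -0.4640

o_n = [-0.3362, 0.1333, -0.3766]
J₁: ẑ×o_n = [-0.1333, -0.3362, 0.0000], ω = ẑ
J2: z=[-0.8290, -0.5592, 0.0000] o=[-0.1174, 0.1741, 0.0000] → [0.2106, -0.3122, -0.0885, -0.8290, -0.5592, 0.0000]
J3: z=[-0.8290, -0.5592, 0.0000] o=[-0.4203, 0.0151, -0.2674] → [0.0611, -0.0906, -0.0509, -0.8290, -0.5592, 0.0000]
J4: z=[-0.5068, 0.7514, 0.4226] o=[-0.5969, -0.1702, -0.1496] → [-0.2989, -0.0049, -0.3496, -0.5068, 0.7514, 0.4226]
q̇ = J⁺·V = [-0.4220, -0.5790, -0.4680, -0.4640]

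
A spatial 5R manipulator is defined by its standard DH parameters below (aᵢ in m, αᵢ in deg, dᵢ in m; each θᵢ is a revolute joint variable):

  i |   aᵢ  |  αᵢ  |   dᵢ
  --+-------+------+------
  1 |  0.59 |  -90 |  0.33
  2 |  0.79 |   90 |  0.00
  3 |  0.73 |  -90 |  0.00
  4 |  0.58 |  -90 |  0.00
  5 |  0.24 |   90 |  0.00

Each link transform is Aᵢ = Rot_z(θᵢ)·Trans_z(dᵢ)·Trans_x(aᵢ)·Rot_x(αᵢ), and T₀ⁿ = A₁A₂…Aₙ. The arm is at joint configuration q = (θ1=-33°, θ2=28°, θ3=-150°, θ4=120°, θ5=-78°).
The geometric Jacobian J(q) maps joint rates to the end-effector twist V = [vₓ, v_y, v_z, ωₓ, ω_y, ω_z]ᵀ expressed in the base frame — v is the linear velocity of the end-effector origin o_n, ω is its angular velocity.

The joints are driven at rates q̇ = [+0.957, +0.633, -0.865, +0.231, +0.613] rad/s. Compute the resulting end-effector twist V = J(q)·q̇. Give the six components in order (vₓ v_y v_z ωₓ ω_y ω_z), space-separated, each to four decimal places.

0.3781 1.0868 -0.0964 0.5864 0.4519 0.1938

o_n = [0.4620, -0.7899, -0.4089]
J₁: ẑ×o_n = [0.7899, 0.4620, -0.0000], ω = ẑ
J2: z=[0.5446, 0.8387, 0.0000] o=[0.4948, -0.3213, 0.3300] → [-0.6197, 0.4024, -0.2277, 0.5446, 0.8387, 0.0000]
J3: z=[0.3937, -0.2557, 0.8829] o=[1.0798, -0.7012, -0.0409] → [0.1724, -0.4006, -0.1929, 0.3937, -0.2557, 0.8829]
J4: z=[-0.1014, -0.9668, -0.2347] o=[0.4129, -0.7033, 0.2559] → [0.6224, -0.0790, 0.0563, -0.1014, -0.9668, -0.2347]
J5: z=[0.9881, -0.1254, 0.0894] o=[0.4801, -0.5741, -0.3055] → [0.0323, 0.1006, -0.2155, 0.9881, -0.1254, 0.0894]
V = J·q̇ = [0.3781, 1.0868, -0.0964, 0.5864, 0.4519, 0.1938]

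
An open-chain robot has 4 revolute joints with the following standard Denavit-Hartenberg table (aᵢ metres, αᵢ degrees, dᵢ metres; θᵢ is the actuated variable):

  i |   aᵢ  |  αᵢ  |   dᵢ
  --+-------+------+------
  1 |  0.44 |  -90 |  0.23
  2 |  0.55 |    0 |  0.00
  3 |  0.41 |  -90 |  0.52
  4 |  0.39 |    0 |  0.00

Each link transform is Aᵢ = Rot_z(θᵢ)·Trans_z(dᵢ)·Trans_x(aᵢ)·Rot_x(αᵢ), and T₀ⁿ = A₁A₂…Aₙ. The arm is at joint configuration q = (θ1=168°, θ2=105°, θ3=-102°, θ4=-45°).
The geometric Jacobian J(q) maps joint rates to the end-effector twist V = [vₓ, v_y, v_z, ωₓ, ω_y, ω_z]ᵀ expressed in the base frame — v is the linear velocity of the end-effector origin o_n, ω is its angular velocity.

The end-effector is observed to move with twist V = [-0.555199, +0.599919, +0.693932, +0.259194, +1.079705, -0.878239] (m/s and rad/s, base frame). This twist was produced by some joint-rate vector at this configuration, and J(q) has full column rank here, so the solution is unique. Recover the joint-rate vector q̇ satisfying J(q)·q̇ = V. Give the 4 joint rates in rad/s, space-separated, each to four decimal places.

-0.3240 -0.4090 -0.7010 0.5550

o_n = [-1.1265, -0.5741, -0.3371]
J₁: ẑ×o_n = [0.5741, -1.1265, 0.0000], ω = ẑ
J2: z=[-0.2079, -0.9781, 0.0000] o=[-0.4304, 0.0915, 0.2300] → [0.5548, -0.1179, -0.5425, -0.2079, -0.9781, 0.0000]
J3: z=[-0.2079, -0.9781, 0.0000] o=[-0.2911, 0.0619, -0.3013] → [0.0351, -0.0075, -0.6848, -0.2079, -0.9781, 0.0000]
J4: z=[0.0512, -0.0109, -0.9986] o=[-0.7998, -0.3616, -0.3227] → [-0.2120, 0.3270, -0.0144, 0.0512, -0.0109, -0.9986]
q̇ = J⁺·V = [-0.3240, -0.4090, -0.7010, 0.5550]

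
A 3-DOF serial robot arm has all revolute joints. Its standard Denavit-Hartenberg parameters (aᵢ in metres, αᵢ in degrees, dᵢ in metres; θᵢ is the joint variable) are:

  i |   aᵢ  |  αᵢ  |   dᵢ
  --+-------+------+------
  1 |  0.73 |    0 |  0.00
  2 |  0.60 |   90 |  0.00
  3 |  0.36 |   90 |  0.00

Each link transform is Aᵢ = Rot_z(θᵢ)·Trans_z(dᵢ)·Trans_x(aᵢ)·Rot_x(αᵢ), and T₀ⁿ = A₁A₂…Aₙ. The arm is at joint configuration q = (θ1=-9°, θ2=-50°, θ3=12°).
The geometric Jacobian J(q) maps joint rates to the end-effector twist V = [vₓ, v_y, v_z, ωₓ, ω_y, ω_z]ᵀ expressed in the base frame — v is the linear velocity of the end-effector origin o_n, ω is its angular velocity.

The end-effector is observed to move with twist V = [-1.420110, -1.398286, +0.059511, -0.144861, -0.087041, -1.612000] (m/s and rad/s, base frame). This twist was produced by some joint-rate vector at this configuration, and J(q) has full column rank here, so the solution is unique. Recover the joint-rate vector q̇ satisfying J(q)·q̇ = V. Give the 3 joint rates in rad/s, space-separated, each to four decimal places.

o_n = [1.2114, -0.9303, 0.0748]
J₁: ẑ×o_n = [0.9303, 1.2114, -0.0000], ω = ẑ
J2: z=[0.0000, 0.0000, 1.0000] o=[0.7210, -0.1142, 0.0000] → [0.8161, 0.4904, -0.0000, 0.0000, 0.0000, 1.0000]
J3: z=[-0.8572, -0.5150, 0.0000] o=[1.0300, -0.6285, 0.0000] → [-0.0385, 0.0642, 0.3521, -0.8572, -0.5150, 0.0000]
q̇ = J⁺·V = [-0.8580, -0.7540, 0.1690]

-0.8580 -0.7540 0.1690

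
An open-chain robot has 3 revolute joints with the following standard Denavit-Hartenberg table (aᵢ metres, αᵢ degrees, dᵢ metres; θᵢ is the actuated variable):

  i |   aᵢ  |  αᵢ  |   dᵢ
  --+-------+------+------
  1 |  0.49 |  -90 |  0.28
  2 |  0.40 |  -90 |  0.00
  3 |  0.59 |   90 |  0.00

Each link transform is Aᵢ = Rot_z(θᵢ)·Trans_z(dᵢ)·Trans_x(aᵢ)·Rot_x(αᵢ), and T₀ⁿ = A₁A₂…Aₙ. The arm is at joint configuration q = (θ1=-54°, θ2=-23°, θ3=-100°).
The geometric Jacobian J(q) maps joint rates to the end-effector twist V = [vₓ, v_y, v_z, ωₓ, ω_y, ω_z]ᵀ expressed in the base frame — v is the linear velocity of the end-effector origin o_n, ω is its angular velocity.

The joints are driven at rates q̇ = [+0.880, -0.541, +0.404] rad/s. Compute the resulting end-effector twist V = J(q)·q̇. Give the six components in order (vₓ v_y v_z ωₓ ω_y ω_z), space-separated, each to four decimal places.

o_n = [0.9191, -0.2765, 0.3963]
J₁: ẑ×o_n = [0.2765, 0.9191, -0.0000], ω = ẑ
J2: z=[0.8090, 0.5878, 0.0000] o=[0.2880, -0.3964, 0.2800] → [0.0683, -0.0941, -0.2739, 0.8090, 0.5878, 0.0000]
J3: z=[0.2297, -0.3161, -0.9205] o=[0.5044, -0.6943, 0.4363] → [0.3973, -0.3725, 0.2270, 0.2297, -0.3161, -0.9205]
V = J·q̇ = [0.3668, 0.7092, 0.2399, -0.3449, -0.4457, 0.5081]

0.3668 0.7092 0.2399 -0.3449 -0.4457 0.5081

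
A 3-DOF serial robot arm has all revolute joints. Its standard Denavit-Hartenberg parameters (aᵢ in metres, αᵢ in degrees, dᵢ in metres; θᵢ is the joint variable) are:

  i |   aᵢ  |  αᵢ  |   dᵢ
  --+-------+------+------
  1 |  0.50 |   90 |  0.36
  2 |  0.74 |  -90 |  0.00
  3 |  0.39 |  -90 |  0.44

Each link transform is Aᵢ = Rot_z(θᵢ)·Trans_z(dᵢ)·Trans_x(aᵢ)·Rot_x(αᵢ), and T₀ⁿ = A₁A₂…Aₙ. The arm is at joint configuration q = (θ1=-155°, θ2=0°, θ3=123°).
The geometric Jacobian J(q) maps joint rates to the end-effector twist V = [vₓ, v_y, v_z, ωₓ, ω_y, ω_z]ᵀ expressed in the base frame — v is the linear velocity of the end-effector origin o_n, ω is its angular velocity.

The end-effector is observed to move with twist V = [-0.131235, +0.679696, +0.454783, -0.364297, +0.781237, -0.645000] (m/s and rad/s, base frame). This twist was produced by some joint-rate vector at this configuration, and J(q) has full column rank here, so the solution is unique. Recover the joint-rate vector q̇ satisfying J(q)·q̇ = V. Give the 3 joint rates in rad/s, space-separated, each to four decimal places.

o_n = [-0.7931, -0.7307, 0.8000]
J₁: ẑ×o_n = [0.7307, -0.7931, 0.0000], ω = ẑ
J2: z=[-0.4226, 0.9063, 0.0000] o=[-0.4532, -0.2113, 0.3600] → [0.3988, 0.1860, 0.5276, -0.4226, 0.9063, 0.0000]
J3: z=[-0.0000, -0.0000, 1.0000] o=[-1.1238, -0.5240, 0.3600] → [0.2067, 0.3307, 0.0000, -0.0000, -0.0000, 1.0000]
q̇ = J⁺·V = [-0.6520, 0.8620, 0.0070]

-0.6520 0.8620 0.0070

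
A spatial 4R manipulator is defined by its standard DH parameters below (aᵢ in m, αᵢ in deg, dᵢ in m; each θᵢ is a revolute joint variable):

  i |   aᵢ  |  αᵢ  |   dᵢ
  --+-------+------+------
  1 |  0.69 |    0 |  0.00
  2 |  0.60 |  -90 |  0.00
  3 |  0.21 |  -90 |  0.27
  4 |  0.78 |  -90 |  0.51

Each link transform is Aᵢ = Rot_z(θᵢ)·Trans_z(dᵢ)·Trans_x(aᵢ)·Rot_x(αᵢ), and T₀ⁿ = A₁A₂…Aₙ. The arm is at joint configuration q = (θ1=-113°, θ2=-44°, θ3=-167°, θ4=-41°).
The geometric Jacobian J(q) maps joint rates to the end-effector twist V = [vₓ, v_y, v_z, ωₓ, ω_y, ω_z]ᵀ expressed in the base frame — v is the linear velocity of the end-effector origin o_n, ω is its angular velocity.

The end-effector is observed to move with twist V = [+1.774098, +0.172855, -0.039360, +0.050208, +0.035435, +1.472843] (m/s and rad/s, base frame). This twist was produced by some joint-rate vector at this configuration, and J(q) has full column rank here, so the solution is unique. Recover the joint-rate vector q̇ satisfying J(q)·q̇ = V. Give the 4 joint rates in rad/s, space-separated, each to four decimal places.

0.9810 0.7520 -0.0130 -0.2670

o_n = [0.0943, -1.3299, 0.6766]
J₁: ẑ×o_n = [1.3299, 0.0943, -0.0000], ω = ẑ
J2: z=[0.0000, 0.0000, 1.0000] o=[-0.2696, -0.6351, 0.0000] → [0.6948, 0.3639, -0.0000, 0.0000, 0.0000, 1.0000]
J3: z=[0.3907, -0.9205, 0.0000] o=[-0.8219, -0.8696, 0.0000] → [-0.6228, -0.2644, 0.6635, 0.3907, -0.9205, 0.0000]
J4: z=[-0.2071, -0.0879, 0.9744] o=[-0.5281, -1.0382, 0.0472] → [0.2290, 0.7367, 0.1151, -0.2071, -0.0879, 0.9744]
q̇ = J⁺·V = [0.9810, 0.7520, -0.0130, -0.2670]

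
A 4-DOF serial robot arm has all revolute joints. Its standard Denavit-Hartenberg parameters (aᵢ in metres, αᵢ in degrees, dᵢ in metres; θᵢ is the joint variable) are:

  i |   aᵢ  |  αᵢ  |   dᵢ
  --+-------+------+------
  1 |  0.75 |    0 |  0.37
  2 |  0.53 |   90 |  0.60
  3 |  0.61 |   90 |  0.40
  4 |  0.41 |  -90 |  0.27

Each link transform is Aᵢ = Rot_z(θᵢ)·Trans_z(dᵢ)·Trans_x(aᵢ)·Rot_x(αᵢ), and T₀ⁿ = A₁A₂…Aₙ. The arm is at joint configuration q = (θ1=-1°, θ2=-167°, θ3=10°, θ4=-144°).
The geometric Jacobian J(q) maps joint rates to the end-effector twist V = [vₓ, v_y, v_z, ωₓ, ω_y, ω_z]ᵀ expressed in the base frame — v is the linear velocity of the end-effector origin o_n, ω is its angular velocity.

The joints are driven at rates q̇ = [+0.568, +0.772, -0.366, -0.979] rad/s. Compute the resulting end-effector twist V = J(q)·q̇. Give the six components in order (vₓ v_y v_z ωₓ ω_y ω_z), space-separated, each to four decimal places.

0.2737 -0.3512 -0.1584 0.2424 -0.3227 2.3041

o_n = [-0.1155, -0.0345, 0.7524]
J₁: ẑ×o_n = [0.0345, -0.1155, 0.0000], ω = ẑ
J2: z=[0.0000, 0.0000, 1.0000] o=[0.7499, -0.0131, 0.3700] → [0.0214, -0.8654, 0.0000, 0.0000, 0.0000, 1.0000]
J3: z=[-0.2079, 0.9781, 0.0000] o=[0.2315, -0.1233, 0.9700] → [-0.2128, -0.0452, 0.3210, -0.2079, 0.9781, 0.0000]
J4: z=[-0.1699, -0.0361, -0.9848] o=[-0.4393, 0.1431, 1.0759] → [-0.1632, -0.3738, 0.0418, -0.1699, -0.0361, -0.9848]
V = J·q̇ = [0.2737, -0.3512, -0.1584, 0.2424, -0.3227, 2.3041]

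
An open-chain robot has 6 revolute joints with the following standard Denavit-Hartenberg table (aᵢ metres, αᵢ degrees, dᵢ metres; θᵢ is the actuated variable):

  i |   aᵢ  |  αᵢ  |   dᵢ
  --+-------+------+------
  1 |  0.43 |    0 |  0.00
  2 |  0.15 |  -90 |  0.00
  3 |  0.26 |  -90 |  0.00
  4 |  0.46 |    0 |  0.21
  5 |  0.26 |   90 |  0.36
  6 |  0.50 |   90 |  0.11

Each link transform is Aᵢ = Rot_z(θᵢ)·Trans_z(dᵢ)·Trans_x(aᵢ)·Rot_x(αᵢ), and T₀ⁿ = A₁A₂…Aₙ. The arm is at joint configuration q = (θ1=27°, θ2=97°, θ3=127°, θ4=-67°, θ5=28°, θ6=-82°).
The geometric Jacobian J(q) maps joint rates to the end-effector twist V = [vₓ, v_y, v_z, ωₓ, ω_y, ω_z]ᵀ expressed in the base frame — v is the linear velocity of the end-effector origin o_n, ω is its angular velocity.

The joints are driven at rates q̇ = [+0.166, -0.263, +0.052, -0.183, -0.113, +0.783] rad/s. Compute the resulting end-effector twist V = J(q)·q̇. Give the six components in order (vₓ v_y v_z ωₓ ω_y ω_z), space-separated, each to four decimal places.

-0.2860 -0.2042 -0.0540 -0.8456 0.0725 0.1184

o_n = [-0.0503, -0.4432, -0.4554]
J₁: ẑ×o_n = [0.4432, -0.0503, 0.0000], ω = ẑ
J2: z=[0.0000, 0.0000, 1.0000] o=[0.3831, 0.1952, 0.0000] → [0.6384, -0.4334, 0.0000, 0.0000, 0.0000, 1.0000]
J3: z=[-0.8290, -0.5592, 0.0000] o=[0.2993, 0.3196, 0.0000] → [0.2547, -0.3776, 0.4369, -0.8290, -0.5592, 0.0000]
J4: z=[0.4466, -0.6621, 0.6018] o=[0.3868, 0.1899, -0.2076] → [0.5450, -0.1524, -0.5721, 0.4466, -0.6621, 0.6018]
J5: z=[0.4466, -0.6621, 0.6018] o=[0.1900, -0.2756, -0.2248] → [0.2535, -0.0416, -0.2339, 0.4466, -0.6621, 0.6018]
J6: z=[-0.8561, -0.1206, 0.5026] o=[0.2831, -0.7063, -0.1695] → [-0.0978, -0.4123, -0.2654, -0.8561, -0.1206, 0.5026]
V = J·q̇ = [-0.2860, -0.2042, -0.0540, -0.8456, 0.0725, 0.1184]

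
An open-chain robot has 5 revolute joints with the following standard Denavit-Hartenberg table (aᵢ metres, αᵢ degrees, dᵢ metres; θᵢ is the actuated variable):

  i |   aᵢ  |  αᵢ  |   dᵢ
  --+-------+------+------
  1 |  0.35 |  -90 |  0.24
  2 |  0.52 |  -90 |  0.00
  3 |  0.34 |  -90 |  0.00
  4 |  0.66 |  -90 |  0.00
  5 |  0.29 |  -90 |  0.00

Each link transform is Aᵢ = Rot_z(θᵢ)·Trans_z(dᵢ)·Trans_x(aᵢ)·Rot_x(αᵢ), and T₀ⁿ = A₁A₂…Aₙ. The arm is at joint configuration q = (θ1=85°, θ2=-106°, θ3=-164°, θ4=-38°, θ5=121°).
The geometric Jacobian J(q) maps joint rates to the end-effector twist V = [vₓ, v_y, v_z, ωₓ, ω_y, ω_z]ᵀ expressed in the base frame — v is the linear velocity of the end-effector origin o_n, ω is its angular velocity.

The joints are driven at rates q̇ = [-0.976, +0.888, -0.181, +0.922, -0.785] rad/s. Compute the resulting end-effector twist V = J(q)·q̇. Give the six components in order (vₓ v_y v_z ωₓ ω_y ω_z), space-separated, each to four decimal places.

0.8100 -0.3687 -0.8367 -1.6154 0.3647 -0.1645

o_n = [0.0973, 0.7187, 0.0747]
J₁: ẑ×o_n = [-0.7187, 0.0973, 0.0000], ω = ẑ
J2: z=[-0.9962, 0.0872, 0.0000] o=[0.0305, 0.3487, 0.2400] → [-0.0144, -0.1647, -0.3745, -0.9962, 0.0872, 0.0000]
J3: z=[0.0838, 0.9576, 0.2756] o=[0.0180, 0.2059, 0.7399] → [-0.7783, 0.0776, -0.0330, 0.0838, 0.9576, 0.2756]
J4: z=[-0.9642, 0.0081, 0.2650] o=[-0.0675, 0.3038, 0.4257] → [-0.1128, -0.2948, -0.4014, -0.9642, 0.0081, 0.2650]
J5: z=[-0.2209, -0.5773, -0.7861] o=[-0.1643, 0.8427, 0.0571] → [-0.1076, -0.2018, 0.1784, -0.2209, -0.5773, -0.7861]
V = J·q̇ = [0.8100, -0.3687, -0.8367, -1.6154, 0.3647, -0.1645]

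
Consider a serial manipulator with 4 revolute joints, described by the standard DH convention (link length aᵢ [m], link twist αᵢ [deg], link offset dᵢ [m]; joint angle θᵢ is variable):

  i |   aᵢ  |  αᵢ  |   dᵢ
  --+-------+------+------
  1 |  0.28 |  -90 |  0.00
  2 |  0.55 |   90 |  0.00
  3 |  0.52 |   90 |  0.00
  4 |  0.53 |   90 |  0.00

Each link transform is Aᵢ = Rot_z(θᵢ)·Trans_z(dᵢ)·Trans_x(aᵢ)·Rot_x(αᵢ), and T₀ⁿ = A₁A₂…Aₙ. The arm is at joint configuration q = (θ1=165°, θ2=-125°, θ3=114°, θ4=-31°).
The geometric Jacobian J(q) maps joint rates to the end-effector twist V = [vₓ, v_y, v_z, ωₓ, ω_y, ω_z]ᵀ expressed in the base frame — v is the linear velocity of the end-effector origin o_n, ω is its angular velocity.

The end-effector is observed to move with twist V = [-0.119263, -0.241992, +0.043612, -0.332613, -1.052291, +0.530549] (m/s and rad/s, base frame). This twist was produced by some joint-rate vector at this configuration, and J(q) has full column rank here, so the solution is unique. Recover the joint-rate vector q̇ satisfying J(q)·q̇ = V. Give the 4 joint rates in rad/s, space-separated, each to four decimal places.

-0.4840 0.7450 -0.6220 0.8790

o_n = [-0.6316, -0.7522, 0.2825]
J₁: ẑ×o_n = [0.7522, -0.6316, 0.0000], ω = ẑ
J2: z=[-0.2588, -0.9659, 0.0000] o=[-0.2705, 0.0725, 0.0000] → [-0.2729, 0.0731, -0.1354, -0.2588, -0.9659, 0.0000]
J3: z=[0.7912, -0.2120, -0.5736] o=[0.0343, -0.0092, 0.4505] → [-0.3906, 0.5149, -0.7291, 0.7912, -0.2120, -0.5736]
J4: z=[0.4009, -0.5285, 0.7483] o=[-0.2059, -0.4366, 0.2773] → [0.2334, -0.3207, -0.3515, 0.4009, -0.5285, 0.7483]
q̇ = J⁺·V = [-0.4840, 0.7450, -0.6220, 0.8790]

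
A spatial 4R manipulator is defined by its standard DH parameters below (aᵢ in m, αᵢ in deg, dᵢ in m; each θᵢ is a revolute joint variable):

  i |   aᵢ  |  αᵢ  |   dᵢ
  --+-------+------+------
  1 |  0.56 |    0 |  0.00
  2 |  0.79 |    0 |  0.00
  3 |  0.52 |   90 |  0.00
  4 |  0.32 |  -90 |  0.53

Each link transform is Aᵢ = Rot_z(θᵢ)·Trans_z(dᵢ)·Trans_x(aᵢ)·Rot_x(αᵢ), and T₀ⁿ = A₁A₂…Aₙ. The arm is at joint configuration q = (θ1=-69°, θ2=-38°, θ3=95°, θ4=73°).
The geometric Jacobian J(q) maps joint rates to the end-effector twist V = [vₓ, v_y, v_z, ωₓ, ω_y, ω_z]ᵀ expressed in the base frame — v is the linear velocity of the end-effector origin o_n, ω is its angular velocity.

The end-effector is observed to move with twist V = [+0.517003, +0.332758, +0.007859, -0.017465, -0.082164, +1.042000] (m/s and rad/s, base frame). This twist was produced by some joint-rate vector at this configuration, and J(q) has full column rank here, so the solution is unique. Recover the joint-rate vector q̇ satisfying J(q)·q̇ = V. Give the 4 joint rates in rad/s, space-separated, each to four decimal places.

o_n = [0.4597, -1.9243, 0.3060]
J₁: ẑ×o_n = [1.9243, 0.4597, -0.0000], ω = ẑ
J2: z=[0.0000, 0.0000, 1.0000] o=[0.2007, -0.5228, 0.0000] → [1.4015, 0.2590, -0.0000, 0.0000, 0.0000, 1.0000]
J3: z=[0.0000, 0.0000, 1.0000] o=[-0.0303, -1.2783, 0.0000] → [0.6460, 0.4900, -0.0000, 0.0000, 0.0000, 1.0000]
J4: z=[-0.2079, -0.9781, 0.0000] o=[0.4783, -1.3864, 0.0000] → [-0.2993, 0.0636, 0.0936, -0.2079, -0.9781, 0.0000]
q̇ = J⁺·V = [-0.6190, 0.8740, 0.7870, 0.0840]

-0.6190 0.8740 0.7870 0.0840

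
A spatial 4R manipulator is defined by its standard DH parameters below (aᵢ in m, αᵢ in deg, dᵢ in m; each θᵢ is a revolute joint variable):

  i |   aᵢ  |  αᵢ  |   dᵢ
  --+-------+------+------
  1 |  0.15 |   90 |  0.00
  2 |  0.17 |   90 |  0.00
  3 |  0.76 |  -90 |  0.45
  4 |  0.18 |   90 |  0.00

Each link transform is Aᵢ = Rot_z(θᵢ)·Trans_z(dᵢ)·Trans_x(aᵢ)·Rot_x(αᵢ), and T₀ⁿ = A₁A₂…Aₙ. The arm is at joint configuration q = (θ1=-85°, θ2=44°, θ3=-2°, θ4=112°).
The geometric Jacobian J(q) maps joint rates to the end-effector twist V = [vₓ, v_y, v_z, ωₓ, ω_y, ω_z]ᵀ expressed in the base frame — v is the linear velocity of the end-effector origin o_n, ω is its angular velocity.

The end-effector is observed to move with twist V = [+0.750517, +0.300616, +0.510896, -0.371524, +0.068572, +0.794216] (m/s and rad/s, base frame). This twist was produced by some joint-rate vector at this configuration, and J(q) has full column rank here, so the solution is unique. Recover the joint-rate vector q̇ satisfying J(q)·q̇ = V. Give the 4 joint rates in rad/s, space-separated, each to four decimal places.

o_n = [0.1083, -0.9611, 0.3952]
J₁: ẑ×o_n = [0.9611, 0.1083, -0.0000], ω = ẑ
J2: z=[-0.9962, -0.0872, 0.0000] o=[0.0131, -0.1494, 0.0000] → [-0.0344, 0.3937, 0.8168, -0.9962, -0.0872, 0.0000]
J3: z=[0.0605, -0.6920, -0.7193] o=[0.0237, -0.2713, 0.1181] → [-0.6880, -0.0776, 0.0168, 0.0605, -0.6920, -0.7193]
J4: z=[-0.9934, -0.1121, 0.0242] o=[0.1250, -1.1246, 0.3220] → [-0.0122, 0.0724, -0.1644, -0.9934, -0.1121, 0.0242]
q̇ = J⁺·V = [0.7010, 0.5840, -0.1370, -0.2200]

0.7010 0.5840 -0.1370 -0.2200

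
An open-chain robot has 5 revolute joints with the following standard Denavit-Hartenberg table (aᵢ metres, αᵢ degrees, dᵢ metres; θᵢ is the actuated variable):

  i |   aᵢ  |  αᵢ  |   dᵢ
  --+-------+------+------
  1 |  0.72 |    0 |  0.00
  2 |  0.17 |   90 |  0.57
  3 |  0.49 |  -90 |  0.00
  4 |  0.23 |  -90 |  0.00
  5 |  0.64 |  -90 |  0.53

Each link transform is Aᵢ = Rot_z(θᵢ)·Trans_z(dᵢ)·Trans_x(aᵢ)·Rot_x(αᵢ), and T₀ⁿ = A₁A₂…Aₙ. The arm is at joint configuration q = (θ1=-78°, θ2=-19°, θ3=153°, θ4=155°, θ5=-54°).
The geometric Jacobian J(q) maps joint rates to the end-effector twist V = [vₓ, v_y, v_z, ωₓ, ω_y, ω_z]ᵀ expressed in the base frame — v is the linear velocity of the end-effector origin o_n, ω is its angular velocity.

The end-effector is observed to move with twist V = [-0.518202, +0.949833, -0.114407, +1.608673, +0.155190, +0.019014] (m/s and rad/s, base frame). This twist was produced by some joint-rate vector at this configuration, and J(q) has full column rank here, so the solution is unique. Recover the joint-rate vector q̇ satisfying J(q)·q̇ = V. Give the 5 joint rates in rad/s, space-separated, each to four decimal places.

o_n = [-0.0956, -0.8630, -0.0200]
J₁: ẑ×o_n = [0.8630, -0.0956, 0.0000], ω = ẑ
J2: z=[0.0000, 0.0000, 1.0000] o=[0.1497, -0.7043, 0.0000] → [0.1587, -0.2453, 0.0000, 0.0000, 0.0000, 1.0000]
J3: z=[-0.9925, 0.1219, 0.0000] o=[0.1290, -0.8730, 0.5700] → [-0.0719, -0.5856, 0.0174, -0.9925, 0.1219, 0.0000]
J4: z=[0.0553, 0.4506, -0.8910] o=[0.1822, -0.4397, 0.7925] → [-0.7433, 0.2925, 0.1018, 0.0553, 0.4506, -0.8910]
J5: z=[-0.9454, -0.2633, -0.1919] o=[0.2560, -0.6359, 0.6978] → [0.1454, -0.6112, 0.1221, -0.9454, -0.2633, -0.1919]
q̇ = J⁺·V = [-0.5600, 0.4590, -0.7920, 0.0520, -0.8670]

-0.5600 0.4590 -0.7920 0.0520 -0.8670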